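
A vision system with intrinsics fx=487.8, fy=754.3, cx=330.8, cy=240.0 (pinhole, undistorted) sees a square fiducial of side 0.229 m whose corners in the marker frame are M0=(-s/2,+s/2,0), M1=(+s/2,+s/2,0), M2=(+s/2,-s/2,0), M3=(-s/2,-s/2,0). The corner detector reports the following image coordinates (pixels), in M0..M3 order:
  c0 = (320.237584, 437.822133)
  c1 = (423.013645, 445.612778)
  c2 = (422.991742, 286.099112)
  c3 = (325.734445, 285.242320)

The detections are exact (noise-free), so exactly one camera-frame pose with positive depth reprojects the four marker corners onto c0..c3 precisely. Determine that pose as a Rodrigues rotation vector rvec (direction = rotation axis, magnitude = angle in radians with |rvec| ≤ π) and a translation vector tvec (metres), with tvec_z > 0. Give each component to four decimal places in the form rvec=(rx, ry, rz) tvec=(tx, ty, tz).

rvec=(-0.2821, 0.2096, 0.0228) tvec=(0.0939, 0.1793, 1.1133)

Intrinsics K: fx=487.8, fy=754.3, cx=330.8, cy=240.0
Marker side s = 0.229 m; corners in marker frame (Z=0):
  M0 = (-0.1145, +0.1145, 0)
  M1 = (+0.1145, +0.1145, 0)
  M2 = (+0.1145, -0.1145, 0)
  M3 = (-0.1145, -0.1145, 0)
Detected image corners:
  c0 = (320.237584, 437.822133) px
  c1 = (423.013645, 445.612778) px
  c2 = (422.991742, 286.099112) px
  c3 = (325.734445, 285.242320) px
Planar DLT: solve 8×8 A·h = b for H (H[2,2]=1):
  H  [+366.58304 -103.99810 +371.96091]
  H  [-49.63602 +591.60513 +361.44936]
  H  [-0.18722 -0.24608 +1.00000]
B = K⁻¹H; ‖b₁‖=0.898215, ‖b₂‖=0.898215; λ = 2/(‖b₁‖+‖b₂‖) = 1.113320, sign → tz>0 ⇒ λ=+1.113320
r₁ = λ·B[:,0] = (+0.97801,-0.00694,-0.20843); r₂ = λ·B[:,1] = (-0.05157,+0.96036,-0.27396)
r₃ = r₁×r₂ = (+0.20207,+0.27869,+0.93888); SVD([r₁ r₂ r₃]) → R = UVᵀ:
  R  [+0.97801 -0.05157 +0.20207]
  R  [-0.00694 +0.96036 +0.27869]
  R  [-0.20843 -0.27396 +0.93888]
t = (+0.09394, +0.17925, +1.11332) m
tr R = 2.877250; θ = arccos((tr R − 1)/2) = 0.352174 rad = 20.178°
axis k = ((R−Rᵀ)₃₂, (R−Rᵀ)₁₃, (R−Rᵀ)₂₁) / (2 sinθ) = (-0.801086, +0.595043, +0.064690)
rvec = θ·k = (-0.282122, +0.209559, +0.022782)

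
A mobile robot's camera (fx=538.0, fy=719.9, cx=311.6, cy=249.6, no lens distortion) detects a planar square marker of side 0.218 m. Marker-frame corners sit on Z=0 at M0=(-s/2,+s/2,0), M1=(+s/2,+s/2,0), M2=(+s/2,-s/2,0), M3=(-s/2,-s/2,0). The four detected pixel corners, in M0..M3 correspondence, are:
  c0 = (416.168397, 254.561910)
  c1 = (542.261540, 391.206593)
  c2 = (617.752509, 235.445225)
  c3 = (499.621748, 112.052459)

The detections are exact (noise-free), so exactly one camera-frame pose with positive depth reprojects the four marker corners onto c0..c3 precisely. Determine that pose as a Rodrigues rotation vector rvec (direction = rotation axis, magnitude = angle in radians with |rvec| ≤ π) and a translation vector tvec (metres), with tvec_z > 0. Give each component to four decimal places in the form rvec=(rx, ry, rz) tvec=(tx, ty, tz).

Intrinsics K: fx=538.0, fy=719.9, cx=311.6, cy=249.6
Marker side s = 0.218 m; corners in marker frame (Z=0):
  M0 = (-0.1090, +0.1090, 0)
  M1 = (+0.1090, +0.1090, 0)
  M2 = (+0.1090, -0.1090, 0)
  M3 = (-0.1090, -0.1090, 0)
Detected image corners:
  c0 = (416.168397, 254.561910) px
  c1 = (542.261540, 391.206593) px
  c2 = (617.752509, 235.445225) px
  c3 = (499.621748, 112.052459) px
Planar DLT: solve 8×8 A·h = b for H (H[2,2]=1):
  H  [+510.81242 -551.60107 +519.88716]
  H  [+571.95996 +594.38343 +244.72602]
  H  [-0.09368 -0.36008 +1.00000]
B = K⁻¹H; ‖b₁‖=1.303894, ‖b₂‖=1.303894; λ = 2/(‖b₁‖+‖b₂‖) = 0.766934, sign → tz>0 ⇒ λ=+0.766934
r₁ = λ·B[:,0] = (+0.76979,+0.63424,-0.07185); r₂ = λ·B[:,1] = (-0.62638,+0.72896,-0.27616)
r₃ = r₁×r₂ = (-0.12277,+0.25759,+0.95842); SVD([r₁ r₂ r₃]) → R = UVᵀ:
  R  [+0.76979 -0.62638 -0.12277]
  R  [+0.63424 +0.72896 +0.25759]
  R  [-0.07185 -0.27616 +0.95842]
t = (+0.29692, -0.00519, +0.76693) m
tr R = 2.457178; θ = arccos((tr R − 1)/2) = 0.754536 rad = 43.232°
axis k = ((R−Rᵀ)₃₂, (R−Rᵀ)₁₃, (R−Rᵀ)₂₁) / (2 sinθ) = (-0.389622, -0.037174, +0.920224)
rvec = θ·k = (-0.293984, -0.028049, +0.694343)

rvec=(-0.2940, -0.0280, 0.6943) tvec=(0.2969, -0.0052, 0.7669)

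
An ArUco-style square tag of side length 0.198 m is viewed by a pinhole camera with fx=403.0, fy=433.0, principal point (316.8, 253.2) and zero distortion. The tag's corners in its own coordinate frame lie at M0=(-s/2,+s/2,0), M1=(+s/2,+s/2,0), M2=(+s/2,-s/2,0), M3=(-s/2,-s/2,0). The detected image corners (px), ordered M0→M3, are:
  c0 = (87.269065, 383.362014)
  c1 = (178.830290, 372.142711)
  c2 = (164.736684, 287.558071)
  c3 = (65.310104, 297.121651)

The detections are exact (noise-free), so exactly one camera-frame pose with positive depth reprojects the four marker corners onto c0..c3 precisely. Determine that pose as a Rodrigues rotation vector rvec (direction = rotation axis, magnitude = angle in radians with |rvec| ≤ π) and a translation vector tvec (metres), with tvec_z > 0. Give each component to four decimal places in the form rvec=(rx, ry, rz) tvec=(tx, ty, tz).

Intrinsics K: fx=403.0, fy=433.0, cx=316.8, cy=253.2
Marker side s = 0.198 m; corners in marker frame (Z=0):
  M0 = (-0.0990, +0.0990, 0)
  M1 = (+0.0990, +0.0990, 0)
  M2 = (+0.0990, -0.0990, 0)
  M3 = (-0.0990, -0.0990, 0)
Detected image corners:
  c0 = (87.269065, 383.362014) px
  c1 = (178.830290, 372.142711) px
  c2 = (164.736684, 287.558071) px
  c3 = (65.310104, 297.121651) px
Planar DLT: solve 8×8 A·h = b for H (H[2,2]=1):
  H  [+499.53591 +138.95441 +125.06952]
  H  [-4.00107 +561.50822 +336.61432]
  H  [+0.14518 +0.38858 +1.00000]
B = K⁻¹H; ‖b₁‖=1.138640, ‖b₂‖=1.138640; λ = 2/(‖b₁‖+‖b₂‖) = 0.878240, sign → tz>0 ⇒ λ=+0.878240
r₁ = λ·B[:,0] = (+0.98839,-0.08267,+0.12750); r₂ = λ·B[:,1] = (+0.03455,+0.93933,+0.34127)
r₃ = r₁×r₂ = (-0.14798,-0.33290,+0.93128); SVD([r₁ r₂ r₃]) → R = UVᵀ:
  R  [+0.98839 +0.03455 -0.14798]
  R  [-0.08267 +0.93933 -0.33290]
  R  [+0.12750 +0.34127 +0.93128]
t = (-0.41783, +0.16919, +0.87824) m
tr R = 2.858997; θ = arccos((tr R − 1)/2) = 0.377745 rad = 21.643°
axis k = ((R−Rᵀ)₃₂, (R−Rᵀ)₁₃, (R−Rᵀ)₂₁) / (2 sinθ) = (+0.913934, -0.373460, -0.158910)
rvec = θ·k = (+0.345234, -0.141073, -0.060027)

rvec=(0.3452, -0.1411, -0.0600) tvec=(-0.4178, 0.1692, 0.8782)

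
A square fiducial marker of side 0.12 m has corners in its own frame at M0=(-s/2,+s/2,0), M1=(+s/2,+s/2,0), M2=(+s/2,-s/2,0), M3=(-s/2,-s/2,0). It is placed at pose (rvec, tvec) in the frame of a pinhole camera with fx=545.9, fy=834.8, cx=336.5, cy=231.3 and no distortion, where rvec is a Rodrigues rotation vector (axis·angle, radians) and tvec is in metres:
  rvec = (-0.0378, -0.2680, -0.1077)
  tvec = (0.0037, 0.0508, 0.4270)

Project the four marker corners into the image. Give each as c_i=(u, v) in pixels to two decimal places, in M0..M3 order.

Intrinsics K: fx=545.9, fy=834.8, cx=336.5, cy=231.3
Marker side s = 0.12 m; corners in marker frame (Z=0):
  M0 = (-0.0600, +0.0600, 0)
  M1 = (+0.0600, +0.0600, 0)
  M2 = (+0.0600, -0.0600, 0)
  M3 = (-0.0600, -0.0600, 0)
rvec = (-0.0378, -0.2680, -0.1077), |rvec| = θ = 0.29129 rad = 16.690°
Rodrigues: sinθ=0.28719, 1−cosθ=0.04213; R = I + sinθ·[k]× + (1−cosθ)·[k]×²:
    [+0.95858 +0.11121 -0.26220]
    [-0.10115 +0.99353 +0.05160]
    [+0.26625 -0.02294 +0.96363]
t = (0.0037, 0.0508, 0.4270) m
M0: Pc = R·M0+t = (-0.04714, +0.11648, +0.40965); u = 545.9·(-0.04714)/0.40965 + 336.5 = 273.6781, v = 834.8·(+0.11648)/0.40965 + 231.3 = 468.6702
M1: Pc = R·M1+t = (+0.06789, +0.10434, +0.44160); u = 545.9·(+0.06789)/0.44160 + 336.5 = 420.4222, v = 834.8·(+0.10434)/0.44160 + 231.3 = 428.5499
M2: Pc = R·M2+t = (+0.05454, -0.01488, +0.44435); u = 545.9·(+0.05454)/0.44435 + 336.5 = 403.5069, v = 834.8·(-0.01488)/0.44435 + 231.3 = 203.3429
M3: Pc = R·M3+t = (-0.06049, -0.00274, +0.41240); u = 545.9·(-0.06049)/0.41240 + 336.5 = 256.4318, v = 834.8·(-0.00274)/0.41240 + 231.3 = 225.7482

c0=(273.68, 468.67) c1=(420.42, 428.55) c2=(403.51, 203.34) c3=(256.43, 225.75)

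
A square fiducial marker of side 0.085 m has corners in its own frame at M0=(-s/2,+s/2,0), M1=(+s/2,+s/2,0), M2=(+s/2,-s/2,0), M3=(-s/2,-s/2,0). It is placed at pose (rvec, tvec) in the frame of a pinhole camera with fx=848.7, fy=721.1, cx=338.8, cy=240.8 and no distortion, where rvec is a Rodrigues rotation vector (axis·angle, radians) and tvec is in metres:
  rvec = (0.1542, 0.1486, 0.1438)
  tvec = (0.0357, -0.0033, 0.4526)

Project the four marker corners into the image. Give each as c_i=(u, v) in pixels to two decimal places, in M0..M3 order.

Intrinsics K: fx=848.7, fy=721.1, cx=338.8, cy=240.8
Marker side s = 0.085 m; corners in marker frame (Z=0):
  M0 = (-0.0425, +0.0425, 0)
  M1 = (+0.0425, +0.0425, 0)
  M2 = (+0.0425, -0.0425, 0)
  M3 = (-0.0425, -0.0425, 0)
rvec = (0.1542, 0.1486, 0.1438), |rvec| = θ = 0.25795 rad = 14.779°
Rodrigues: sinθ=0.25510, 1−cosθ=0.03308; R = I + sinθ·[k]× + (1−cosθ)·[k]×²:
    [+0.97874 -0.13082 +0.15798]
    [+0.15360 +0.97789 -0.14187]
    [-0.13593 +0.16312 +0.97720]
t = (0.0357, -0.0033, 0.4526) m
M0: Pc = R·M0+t = (-0.01146, +0.03173, +0.46531); u = 848.7·(-0.01146)/0.46531 + 338.8 = 317.9047, v = 721.1·(+0.03173)/0.46531 + 240.8 = 289.9763
M1: Pc = R·M1+t = (+0.07174, +0.04479, +0.45376); u = 848.7·(+0.07174)/0.45376 + 338.8 = 472.9755, v = 721.1·(+0.04479)/0.45376 + 240.8 = 311.9774
M2: Pc = R·M2+t = (+0.08286, -0.03833, +0.43989); u = 848.7·(+0.08286)/0.43989 + 338.8 = 498.6580, v = 721.1·(-0.03833)/0.43989 + 240.8 = 177.9628
M3: Pc = R·M3+t = (-0.00034, -0.05139, +0.45144); u = 848.7·(-0.00034)/0.45144 + 338.8 = 338.1671, v = 721.1·(-0.05139)/0.45144 + 240.8 = 158.7159

c0=(317.90, 289.98) c1=(472.98, 311.98) c2=(498.66, 177.96) c3=(338.17, 158.72)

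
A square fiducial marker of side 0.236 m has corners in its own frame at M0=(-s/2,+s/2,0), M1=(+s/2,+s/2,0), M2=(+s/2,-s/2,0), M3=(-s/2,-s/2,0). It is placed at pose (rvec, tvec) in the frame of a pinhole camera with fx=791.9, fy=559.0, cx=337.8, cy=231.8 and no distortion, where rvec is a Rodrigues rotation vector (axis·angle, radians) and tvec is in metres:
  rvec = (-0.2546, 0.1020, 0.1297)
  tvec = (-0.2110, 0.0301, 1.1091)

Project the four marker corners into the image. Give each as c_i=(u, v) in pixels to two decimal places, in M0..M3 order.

c0=(88.81, 298.10) c1=(255.24, 314.02) c2=(282.85, 197.20) c3=(124.09, 184.88)

Intrinsics K: fx=791.9, fy=559.0, cx=337.8, cy=231.8
Marker side s = 0.236 m; corners in marker frame (Z=0):
  M0 = (-0.1180, +0.1180, 0)
  M1 = (+0.1180, +0.1180, 0)
  M2 = (+0.1180, -0.1180, 0)
  M3 = (-0.1180, -0.1180, 0)
rvec = (-0.2546, 0.1020, 0.1297), |rvec| = θ = 0.30339 rad = 17.383°
Rodrigues: sinθ=0.29876, 1−cosθ=0.04567; R = I + sinθ·[k]× + (1−cosθ)·[k]×²:
    [+0.98649 -0.14060 +0.08406]
    [+0.11483 +0.95949 +0.25728]
    [-0.11683 -0.24415 +0.96268]
t = (-0.2110, 0.0301, 1.1091) m
M0: Pc = R·M0+t = (-0.34400, +0.12977, +1.09408); u = 791.9·(-0.34400)/1.09408 + 337.8 = 88.8123, v = 559.0·(+0.12977)/1.09408 + 231.8 = 298.1035
M1: Pc = R·M1+t = (-0.11119, +0.15687, +1.06650); u = 791.9·(-0.11119)/1.06650 + 337.8 = 255.2427, v = 559.0·(+0.15687)/1.06650 + 231.8 = 314.0223
M2: Pc = R·M2+t = (-0.07800, -0.06957, +1.12412); u = 791.9·(-0.07800)/1.12412 + 337.8 = 282.8502, v = 559.0·(-0.06957)/1.12412 + 231.8 = 197.2048
M3: Pc = R·M3+t = (-0.31081, -0.09667, +1.15170); u = 791.9·(-0.31081)/1.15170 + 337.8 = 124.0854, v = 559.0·(-0.09667)/1.15170 + 231.8 = 184.8790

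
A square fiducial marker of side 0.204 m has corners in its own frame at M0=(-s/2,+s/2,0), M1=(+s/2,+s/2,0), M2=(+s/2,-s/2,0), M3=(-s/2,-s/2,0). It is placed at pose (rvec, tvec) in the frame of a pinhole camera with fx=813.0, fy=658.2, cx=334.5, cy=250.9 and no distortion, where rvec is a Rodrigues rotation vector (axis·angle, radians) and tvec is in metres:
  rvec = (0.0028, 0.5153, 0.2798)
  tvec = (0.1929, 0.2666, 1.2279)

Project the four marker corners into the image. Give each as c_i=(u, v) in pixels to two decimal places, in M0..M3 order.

c0=(385.80, 423.90) c1=(506.60, 468.34) c2=(546.08, 360.79) c3=(420.79, 324.22)

Intrinsics K: fx=813.0, fy=658.2, cx=334.5, cy=250.9
Marker side s = 0.204 m; corners in marker frame (Z=0):
  M0 = (-0.1020, +0.1020, 0)
  M1 = (+0.1020, +0.1020, 0)
  M2 = (+0.1020, -0.1020, 0)
  M3 = (-0.1020, -0.1020, 0)
rvec = (0.0028, 0.5153, 0.2798), |rvec| = θ = 0.58637 rad = 33.597°
Rodrigues: sinθ=0.55334, 1−cosθ=0.16705; R = I + sinθ·[k]× + (1−cosθ)·[k]×²:
    [+0.83296 -0.26334 +0.48665]
    [+0.26474 +0.96196 +0.06741]
    [-0.48589 +0.07269 +0.87099]
t = (0.1929, 0.2666, 1.2279) m
M0: Pc = R·M0+t = (+0.08108, +0.33772, +1.28488); u = 813.0·(+0.08108)/1.28488 + 334.5 = 385.8016, v = 658.2·(+0.33772)/1.28488 + 250.9 = 423.9012
M1: Pc = R·M1+t = (+0.25100, +0.39172, +1.18575); u = 813.0·(+0.25100)/1.18575 + 334.5 = 506.5965, v = 658.2·(+0.39172)/1.18575 + 250.9 = 468.3419
M2: Pc = R·M2+t = (+0.30472, +0.19548, +1.17092); u = 813.0·(+0.30472)/1.17092 + 334.5 = 546.0758, v = 658.2·(+0.19548)/1.17092 + 250.9 = 360.7852
M3: Pc = R·M3+t = (+0.13480, +0.14148, +1.27005); u = 813.0·(+0.13480)/1.27005 + 334.5 = 420.7893, v = 658.2·(+0.14148)/1.27005 + 250.9 = 324.2200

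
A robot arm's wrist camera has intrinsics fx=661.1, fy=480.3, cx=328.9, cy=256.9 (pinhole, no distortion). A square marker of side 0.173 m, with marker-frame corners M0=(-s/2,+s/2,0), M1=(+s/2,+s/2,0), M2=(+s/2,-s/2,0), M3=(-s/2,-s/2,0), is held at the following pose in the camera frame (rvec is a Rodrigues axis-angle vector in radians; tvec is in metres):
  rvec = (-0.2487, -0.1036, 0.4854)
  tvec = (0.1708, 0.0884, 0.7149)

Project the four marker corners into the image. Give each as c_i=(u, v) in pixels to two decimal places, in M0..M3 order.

c0=(382.55, 341.54) c1=(526.67, 397.25) c2=(583.83, 292.81) c3=(449.10, 239.55)

Intrinsics K: fx=661.1, fy=480.3, cx=328.9, cy=256.9
Marker side s = 0.173 m; corners in marker frame (Z=0):
  M0 = (-0.0865, +0.0865, 0)
  M1 = (+0.0865, +0.0865, 0)
  M2 = (+0.0865, -0.0865, 0)
  M3 = (-0.0865, -0.0865, 0)
rvec = (-0.2487, -0.1036, 0.4854), |rvec| = θ = 0.55516 rad = 31.808°
Rodrigues: sinθ=0.52708, 1−cosθ=0.15018; R = I + sinθ·[k]× + (1−cosθ)·[k]×²:
    [+0.87996 -0.44829 -0.15718]
    [+0.47340 +0.85505 +0.21162]
    [+0.03953 -0.26063 +0.96463]
t = (0.1708, 0.0884, 0.7149) m
M0: Pc = R·M0+t = (+0.05591, +0.12141, +0.68894); u = 661.1·(+0.05591)/0.68894 + 328.9 = 382.5474, v = 480.3·(+0.12141)/0.68894 + 256.9 = 341.5440
M1: Pc = R·M1+t = (+0.20814, +0.20331, +0.69578); u = 661.1·(+0.20814)/0.69578 + 328.9 = 526.6659, v = 480.3·(+0.20331)/0.69578 + 256.9 = 397.2474
M2: Pc = R·M2+t = (+0.28569, +0.05539, +0.74086); u = 661.1·(+0.28569)/0.74086 + 328.9 = 583.8350, v = 480.3·(+0.05539)/0.74086 + 256.9 = 292.8077
M3: Pc = R·M3+t = (+0.13346, -0.02651, +0.73402); u = 661.1·(+0.13346)/0.73402 + 328.9 = 449.1018, v = 480.3·(-0.02651)/0.73402 + 256.9 = 239.5528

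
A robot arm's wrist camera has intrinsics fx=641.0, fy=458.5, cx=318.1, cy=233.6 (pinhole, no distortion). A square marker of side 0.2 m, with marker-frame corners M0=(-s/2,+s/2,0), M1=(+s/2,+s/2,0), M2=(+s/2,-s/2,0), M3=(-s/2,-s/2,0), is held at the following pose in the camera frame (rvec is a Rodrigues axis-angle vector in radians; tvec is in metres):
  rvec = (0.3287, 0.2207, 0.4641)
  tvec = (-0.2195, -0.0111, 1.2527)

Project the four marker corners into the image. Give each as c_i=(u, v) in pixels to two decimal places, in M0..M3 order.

Intrinsics K: fx=641.0, fy=458.5, cx=318.1, cy=233.6
Marker side s = 0.2 m; corners in marker frame (Z=0):
  M0 = (-0.1000, +0.1000, 0)
  M1 = (+0.1000, +0.1000, 0)
  M2 = (+0.1000, -0.1000, 0)
  M3 = (-0.1000, -0.1000, 0)
rvec = (0.3287, 0.2207, 0.4641), |rvec| = θ = 0.61003 rad = 34.952°
Rodrigues: sinθ=0.57289, 1−cosθ=0.18037; R = I + sinθ·[k]× + (1−cosθ)·[k]×²:
    [+0.87200 -0.40068 +0.28120]
    [+0.47101 +0.84324 -0.25904]
    [-0.13333 +0.35833 +0.92402]
t = (-0.2195, -0.0111, 1.2527) m
M0: Pc = R·M0+t = (-0.34677, +0.02612, +1.30187); u = 641.0·(-0.34677)/1.30187 + 318.1 = 147.3617, v = 458.5·(+0.02612)/1.30187 + 233.6 = 242.8002
M1: Pc = R·M1+t = (-0.17237, +0.12032, +1.27520); u = 641.0·(-0.17237)/1.27520 + 318.1 = 231.4560, v = 458.5·(+0.12032)/1.27520 + 233.6 = 276.8628
M2: Pc = R·M2+t = (-0.09223, -0.04832, +1.20353); u = 641.0·(-0.09223)/1.20353 + 318.1 = 268.9774, v = 458.5·(-0.04832)/1.20353 + 233.6 = 215.1908
M3: Pc = R·M3+t = (-0.26663, -0.14252, +1.23020); u = 641.0·(-0.26663)/1.23020 + 318.1 = 179.1708, v = 458.5·(-0.14252)/1.23020 + 233.6 = 180.4806

c0=(147.36, 242.80) c1=(231.46, 276.86) c2=(268.98, 215.19) c3=(179.17, 180.48)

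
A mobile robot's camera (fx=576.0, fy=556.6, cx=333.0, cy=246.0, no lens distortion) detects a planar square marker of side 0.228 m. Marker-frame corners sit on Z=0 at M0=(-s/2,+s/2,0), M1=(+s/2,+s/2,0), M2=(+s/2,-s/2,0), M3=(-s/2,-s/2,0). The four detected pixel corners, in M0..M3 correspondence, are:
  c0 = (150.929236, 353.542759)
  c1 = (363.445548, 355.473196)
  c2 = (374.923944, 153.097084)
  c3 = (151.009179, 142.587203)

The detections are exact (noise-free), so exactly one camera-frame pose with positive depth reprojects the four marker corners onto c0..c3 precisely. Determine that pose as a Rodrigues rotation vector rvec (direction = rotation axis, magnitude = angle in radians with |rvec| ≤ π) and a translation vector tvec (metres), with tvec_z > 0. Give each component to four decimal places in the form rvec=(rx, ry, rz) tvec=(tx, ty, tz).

rvec=(0.1446, -0.1040, 0.0379) tvec=(-0.0746, 0.0087, 0.6067)

Intrinsics K: fx=576.0, fy=556.6, cx=333.0, cy=246.0
Marker side s = 0.228 m; corners in marker frame (Z=0):
  M0 = (-0.1140, +0.1140, 0)
  M1 = (+0.1140, +0.1140, 0)
  M2 = (+0.1140, -0.1140, 0)
  M3 = (-0.1140, -0.1140, 0)
Detected image corners:
  c0 = (150.929236, 353.542759) px
  c1 = (363.445548, 355.473196) px
  c2 = (374.923944, 153.097084) px
  c3 = (151.009179, 142.587203) px
Planar DLT: solve 8×8 A·h = b for H (H[2,2]=1):
  H  [+1001.94411 +34.94330 +262.17721]
  H  [+70.74633 +964.76229 +253.99052]
  H  [+0.17504 +0.23374 +1.00000]
B = K⁻¹H; ‖b₁‖=1.648365, ‖b₂‖=1.648365; λ = 2/(‖b₁‖+‖b₂‖) = 0.606662, sign → tz>0 ⇒ λ=+0.606662
r₁ = λ·B[:,0] = (+0.99389,+0.03018,+0.10619); r₂ = λ·B[:,1] = (-0.04517,+0.98886,+0.14180)
r₃ = r₁×r₂ = (-0.10073,-0.14573,+0.98418); SVD([r₁ r₂ r₃]) → R = UVᵀ:
  R  [+0.99389 -0.04517 -0.10073]
  R  [+0.03018 +0.98886 -0.14573]
  R  [+0.10619 +0.14180 +0.98418]
t = (-0.07459, +0.00871, +0.60666) m
tr R = 2.966935; θ = arccos((tr R − 1)/2) = 0.182089 rad = 10.433°
axis k = ((R−Rᵀ)₃₂, (R−Rᵀ)₁₃, (R−Rᵀ)₂₁) / (2 sinθ) = (+0.793905, -0.571340, +0.208052)
rvec = θ·k = (+0.144561, -0.104035, +0.037884)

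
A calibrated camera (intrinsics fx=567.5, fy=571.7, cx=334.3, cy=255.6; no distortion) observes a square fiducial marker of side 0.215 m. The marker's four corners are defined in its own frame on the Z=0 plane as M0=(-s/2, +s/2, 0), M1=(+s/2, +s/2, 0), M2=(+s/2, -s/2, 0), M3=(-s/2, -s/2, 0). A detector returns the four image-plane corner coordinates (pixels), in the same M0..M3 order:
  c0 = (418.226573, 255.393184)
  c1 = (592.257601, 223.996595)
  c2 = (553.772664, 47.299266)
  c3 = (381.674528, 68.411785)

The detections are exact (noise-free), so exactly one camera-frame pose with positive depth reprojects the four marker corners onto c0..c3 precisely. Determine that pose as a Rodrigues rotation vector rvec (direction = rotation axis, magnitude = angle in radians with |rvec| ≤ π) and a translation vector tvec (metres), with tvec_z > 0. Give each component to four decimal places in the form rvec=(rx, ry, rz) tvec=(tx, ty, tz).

rvec=(-0.0839, -0.1564, -0.1782) tvec=(0.1780, -0.1239, 0.6547)

Intrinsics K: fx=567.5, fy=571.7, cx=334.3, cy=255.6
Marker side s = 0.215 m; corners in marker frame (Z=0):
  M0 = (-0.1075, +0.1075, 0)
  M1 = (+0.1075, +0.1075, 0)
  M2 = (+0.1075, -0.1075, 0)
  M3 = (-0.1075, -0.1075, 0)
Detected image corners:
  c0 = (418.226573, 255.393184) px
  c1 = (592.257601, 223.996595) px
  c2 = (553.772664, 47.299266) px
  c3 = (381.674528, 68.411785) px
Planar DLT: solve 8×8 A·h = b for H (H[2,2]=1):
  H  [+925.44792 +123.21964 +488.57479]
  H  [-84.97696 +829.40692 +147.39276]
  H  [+0.24779 -0.10567 +1.00000]
B = K⁻¹H; ‖b₁‖=1.527502, ‖b₂‖=1.527502; λ = 2/(‖b₁‖+‖b₂‖) = 0.654664, sign → tz>0 ⇒ λ=+0.654664
r₁ = λ·B[:,0] = (+0.97203,-0.16984,+0.16222); r₂ = λ·B[:,1] = (+0.18289,+0.98070,-0.06918)
r₃ = r₁×r₂ = (-0.14734,+0.09691,+0.98433); SVD([r₁ r₂ r₃]) → R = UVᵀ:
  R  [+0.97203 +0.18289 -0.14734]
  R  [-0.16984 +0.98070 +0.09691]
  R  [+0.16222 -0.06918 +0.98433]
t = (+0.17797, -0.12391, +0.65466) m
tr R = 2.937051; θ = arccos((tr R − 1)/2) = 0.251559 rad = 14.413°
axis k = ((R−Rᵀ)₃₂, (R−Rᵀ)₁₃, (R−Rᵀ)₂₁) / (2 sinθ) = (-0.333621, -0.621827, -0.708539)
rvec = θ·k = (-0.083925, -0.156426, -0.178239)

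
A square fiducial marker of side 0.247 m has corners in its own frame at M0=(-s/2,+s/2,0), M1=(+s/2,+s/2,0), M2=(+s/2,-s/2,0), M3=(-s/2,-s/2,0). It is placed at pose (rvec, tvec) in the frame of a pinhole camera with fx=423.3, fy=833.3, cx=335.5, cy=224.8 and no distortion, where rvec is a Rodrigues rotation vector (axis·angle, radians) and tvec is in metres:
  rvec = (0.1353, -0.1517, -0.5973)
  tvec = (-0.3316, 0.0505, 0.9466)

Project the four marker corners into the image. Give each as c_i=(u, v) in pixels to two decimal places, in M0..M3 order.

c0=(173.85, 418.34) c1=(265.10, 293.99) c2=(200.82, 117.52) c3=(103.58, 242.69)

Intrinsics K: fx=423.3, fy=833.3, cx=335.5, cy=224.8
Marker side s = 0.247 m; corners in marker frame (Z=0):
  M0 = (-0.1235, +0.1235, 0)
  M1 = (+0.1235, +0.1235, 0)
  M2 = (+0.1235, -0.1235, 0)
  M3 = (-0.1235, -0.1235, 0)
rvec = (0.1353, -0.1517, -0.5973), |rvec| = θ = 0.63094 rad = 36.150°
Rodrigues: sinθ=0.58990, 1−cosθ=0.19253; R = I + sinθ·[k]× + (1−cosθ)·[k]×²:
    [+0.81633 +0.54853 -0.18092]
    [-0.56838 +0.81860 -0.08268]
    [+0.10275 +0.17032 +0.98002]
t = (-0.3316, 0.0505, 0.9466) m
M0: Pc = R·M0+t = (-0.36467, +0.22179, +0.95495); u = 423.3·(-0.36467)/0.95495 + 335.5 = 173.8507, v = 833.3·(+0.22179)/0.95495 + 224.8 = 418.3393
M1: Pc = R·M1+t = (-0.16304, +0.08140, +0.98032); u = 423.3·(-0.16304)/0.98032 + 335.5 = 265.0996, v = 833.3·(+0.08140)/0.98032 + 224.8 = 293.9943
M2: Pc = R·M2+t = (-0.29853, -0.12079, +0.93825); u = 423.3·(-0.29853)/0.93825 + 335.5 = 200.8177, v = 833.3·(-0.12079)/0.93825 + 224.8 = 117.5198
M3: Pc = R·M3+t = (-0.50016, +0.01960, +0.91288); u = 423.3·(-0.50016)/0.91288 + 335.5 = 103.5764, v = 833.3·(+0.01960)/0.91288 + 224.8 = 242.6890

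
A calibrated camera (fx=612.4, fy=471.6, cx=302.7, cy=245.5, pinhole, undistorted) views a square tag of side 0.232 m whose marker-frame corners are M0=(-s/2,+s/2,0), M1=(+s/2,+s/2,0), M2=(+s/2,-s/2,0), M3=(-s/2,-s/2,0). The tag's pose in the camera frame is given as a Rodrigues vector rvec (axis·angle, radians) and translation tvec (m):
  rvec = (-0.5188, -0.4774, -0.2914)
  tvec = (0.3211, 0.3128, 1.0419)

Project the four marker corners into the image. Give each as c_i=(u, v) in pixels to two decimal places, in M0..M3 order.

Intrinsics K: fx=612.4, fy=471.6, cx=302.7, cy=245.5
Marker side s = 0.232 m; corners in marker frame (Z=0):
  M0 = (-0.1160, +0.1160, 0)
  M1 = (+0.1160, +0.1160, 0)
  M2 = (+0.1160, -0.1160, 0)
  M3 = (-0.1160, -0.1160, 0)
rvec = (-0.5188, -0.4774, -0.2914), |rvec| = θ = 0.76287 rad = 43.710°
Rodrigues: sinθ=0.69100, 1−cosθ=0.27715; R = I + sinθ·[k]× + (1−cosθ)·[k]×²:
    [+0.85103 +0.38189 -0.36043]
    [-0.14600 +0.83139 +0.53617]
    [+0.50442 -0.40367 +0.76329]
t = (0.3211, 0.3128, 1.0419) m
M0: Pc = R·M0+t = (+0.26668, +0.42618, +0.93656); u = 612.4·(+0.26668)/0.93656 + 302.7 = 477.0773, v = 471.6·(+0.42618)/0.93656 + 245.5 = 460.0988
M1: Pc = R·M1+t = (+0.46412, +0.39230, +1.05359); u = 612.4·(+0.46412)/1.05359 + 302.7 = 572.4704, v = 471.6·(+0.39230)/1.05359 + 245.5 = 421.1012
M2: Pc = R·M2+t = (+0.37552, +0.19942, +1.14724); u = 612.4·(+0.37552)/1.14724 + 302.7 = 503.1537, v = 471.6·(+0.19942)/1.14724 + 245.5 = 327.4777
M3: Pc = R·M3+t = (+0.17808, +0.23330, +1.03021); u = 612.4·(+0.17808)/1.03021 + 302.7 = 408.5585, v = 471.6·(+0.23330)/1.03021 + 245.5 = 352.2952

c0=(477.08, 460.10) c1=(572.47, 421.10) c2=(503.15, 327.48) c3=(408.56, 352.30)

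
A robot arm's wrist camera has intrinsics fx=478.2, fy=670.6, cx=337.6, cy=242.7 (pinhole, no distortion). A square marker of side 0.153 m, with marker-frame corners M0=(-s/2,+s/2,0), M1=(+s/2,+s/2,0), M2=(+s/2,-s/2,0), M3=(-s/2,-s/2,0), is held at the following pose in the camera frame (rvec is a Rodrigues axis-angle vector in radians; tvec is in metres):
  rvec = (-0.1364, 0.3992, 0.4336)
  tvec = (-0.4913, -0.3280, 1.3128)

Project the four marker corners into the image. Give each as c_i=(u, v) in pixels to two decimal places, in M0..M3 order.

c0=(127.77, 98.44) c1=(165.21, 122.06) c2=(190.83, 50.87) c3=(152.40, 30.63)

Intrinsics K: fx=478.2, fy=670.6, cx=337.6, cy=242.7
Marker side s = 0.153 m; corners in marker frame (Z=0):
  M0 = (-0.0765, +0.0765, 0)
  M1 = (+0.0765, +0.0765, 0)
  M2 = (+0.0765, -0.0765, 0)
  M3 = (-0.0765, -0.0765, 0)
rvec = (-0.1364, 0.3992, 0.4336), |rvec| = θ = 0.60496 rad = 34.662°
Rodrigues: sinθ=0.56873, 1−cosθ=0.17747; R = I + sinθ·[k]× + (1−cosθ)·[k]×²:
    [+0.83155 -0.43404 +0.34661]
    [+0.38123 +0.89981 +0.21217]
    [-0.40397 -0.04429 +0.91370]
t = (-0.4913, -0.3280, 1.3128) m
M0: Pc = R·M0+t = (-0.58812, -0.28833, +1.34032); u = 478.2·(-0.58812)/1.34032 + 337.6 = 127.7706, v = 670.6·(-0.28833)/1.34032 + 242.7 = 98.4405
M1: Pc = R·M1+t = (-0.46089, -0.23000, +1.27851); u = 478.2·(-0.46089)/1.27851 + 337.6 = 165.2132, v = 670.6·(-0.23000)/1.27851 + 242.7 = 122.0604
M2: Pc = R·M2+t = (-0.39448, -0.36767, +1.28528); u = 478.2·(-0.39448)/1.28528 + 337.6 = 190.8297, v = 670.6·(-0.36767)/1.28528 + 242.7 = 50.8667
M3: Pc = R·M3+t = (-0.52171, -0.42600, +1.34709); u = 478.2·(-0.52171)/1.34709 + 337.6 = 152.4000, v = 670.6·(-0.42600)/1.34709 + 242.7 = 30.6322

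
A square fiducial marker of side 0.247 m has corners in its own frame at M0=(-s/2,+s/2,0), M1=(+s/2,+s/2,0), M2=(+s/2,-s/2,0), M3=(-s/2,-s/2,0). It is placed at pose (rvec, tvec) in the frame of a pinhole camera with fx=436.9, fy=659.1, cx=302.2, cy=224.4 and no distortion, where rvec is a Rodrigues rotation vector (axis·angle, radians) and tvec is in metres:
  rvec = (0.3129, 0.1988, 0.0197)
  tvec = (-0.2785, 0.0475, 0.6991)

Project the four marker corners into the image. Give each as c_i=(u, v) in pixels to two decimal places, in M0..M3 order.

Intrinsics K: fx=436.9, fy=659.1, cx=302.2, cy=224.4
Marker side s = 0.247 m; corners in marker frame (Z=0):
  M0 = (-0.1235, +0.1235, 0)
  M1 = (+0.1235, +0.1235, 0)
  M2 = (+0.1235, -0.1235, 0)
  M3 = (-0.1235, -0.1235, 0)
rvec = (0.3129, 0.1988, 0.0197), |rvec| = θ = 0.37124 rad = 21.270°
Rodrigues: sinθ=0.36277, 1−cosθ=0.06812; R = I + sinθ·[k]× + (1−cosθ)·[k]×²:
    [+0.98027 +0.01150 +0.19731]
    [+0.05000 +0.95141 -0.30383]
    [-0.19122 +0.30770 +0.93207]
t = (-0.2785, 0.0475, 0.6991) m
M0: Pc = R·M0+t = (-0.39814, +0.15883, +0.76072); u = 436.9·(-0.39814)/0.76072 + 302.2 = 73.5351, v = 659.1·(+0.15883)/0.76072 + 224.4 = 362.0093
M1: Pc = R·M1+t = (-0.15602, +0.17117, +0.71349); u = 436.9·(-0.15602)/0.71349 + 302.2 = 206.6639, v = 659.1·(+0.17117)/0.71349 + 224.4 = 382.5266
M2: Pc = R·M2+t = (-0.15886, -0.06383, +0.63748); u = 436.9·(-0.15886)/0.63748 + 302.2 = 193.3279, v = 659.1·(-0.06383)/0.63748 + 224.4 = 158.4107
M3: Pc = R·M3+t = (-0.40098, -0.07617, +0.68471); u = 436.9·(-0.40098)/0.68471 + 302.2 = 46.3421, v = 659.1·(-0.07617)/0.68471 + 224.4 = 151.0753

c0=(73.54, 362.01) c1=(206.66, 382.53) c2=(193.33, 158.41) c3=(46.34, 151.08)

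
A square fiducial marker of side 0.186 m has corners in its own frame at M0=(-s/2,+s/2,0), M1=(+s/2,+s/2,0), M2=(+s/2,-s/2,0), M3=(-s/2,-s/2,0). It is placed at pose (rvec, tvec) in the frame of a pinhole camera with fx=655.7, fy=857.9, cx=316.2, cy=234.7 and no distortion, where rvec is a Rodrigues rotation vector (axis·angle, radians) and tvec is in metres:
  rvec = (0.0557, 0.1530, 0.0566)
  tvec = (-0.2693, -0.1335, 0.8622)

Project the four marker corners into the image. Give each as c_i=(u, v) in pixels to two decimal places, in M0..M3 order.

Intrinsics K: fx=655.7, fy=857.9, cx=316.2, cy=234.7
Marker side s = 0.186 m; corners in marker frame (Z=0):
  M0 = (-0.0930, +0.0930, 0)
  M1 = (+0.0930, +0.0930, 0)
  M2 = (+0.0930, -0.0930, 0)
  M3 = (-0.0930, -0.0930, 0)
rvec = (0.0557, 0.1530, 0.0566), |rvec| = θ = 0.17238 rad = 9.877°
Rodrigues: sinθ=0.17153, 1−cosθ=0.01482; R = I + sinθ·[k]× + (1−cosθ)·[k]×²:
    [+0.98673 -0.05207 +0.15382]
    [+0.06057 +0.99685 -0.05111]
    [-0.15067 +0.05974 +0.98678]
t = (-0.2693, -0.1335, 0.8622) m
M0: Pc = R·M0+t = (-0.36591, -0.04643, +0.88177); u = 655.7·(-0.36591)/0.88177 + 316.2 = 44.1038, v = 857.9·(-0.04643)/0.88177 + 234.7 = 189.5311
M1: Pc = R·M1+t = (-0.18238, -0.03516, +0.85374); u = 655.7·(-0.18238)/0.85374 + 316.2 = 176.1292, v = 857.9·(-0.03516)/0.85374 + 234.7 = 199.3694
M2: Pc = R·M2+t = (-0.17269, -0.22057, +0.84263); u = 655.7·(-0.17269)/0.84263 + 316.2 = 181.8185, v = 857.9·(-0.22057)/0.84263 + 234.7 = 10.1287
M3: Pc = R·M3+t = (-0.35622, -0.23184, +0.87066); u = 655.7·(-0.35622)/0.87066 + 316.2 = 47.9248, v = 857.9·(-0.23184)/0.87066 + 234.7 = 6.2562

c0=(44.10, 189.53) c1=(176.13, 199.37) c2=(181.82, 10.13) c3=(47.92, 6.26)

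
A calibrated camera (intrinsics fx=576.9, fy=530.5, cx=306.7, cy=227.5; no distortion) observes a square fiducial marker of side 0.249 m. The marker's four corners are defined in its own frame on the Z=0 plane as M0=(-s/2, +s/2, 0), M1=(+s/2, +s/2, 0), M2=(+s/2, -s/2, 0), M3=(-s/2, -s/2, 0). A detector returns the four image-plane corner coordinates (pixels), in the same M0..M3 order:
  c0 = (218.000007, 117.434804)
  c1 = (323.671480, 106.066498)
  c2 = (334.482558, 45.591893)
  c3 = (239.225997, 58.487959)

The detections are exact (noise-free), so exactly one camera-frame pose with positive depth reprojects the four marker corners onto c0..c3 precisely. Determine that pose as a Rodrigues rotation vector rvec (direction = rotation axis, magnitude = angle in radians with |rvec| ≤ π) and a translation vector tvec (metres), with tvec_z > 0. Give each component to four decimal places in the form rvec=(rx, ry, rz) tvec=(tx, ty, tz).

rvec=(-0.6723, 0.2751, 0.0386) tvec=(-0.0676, -0.3779, 1.3628)

Intrinsics K: fx=576.9, fy=530.5, cx=306.7, cy=227.5
Marker side s = 0.249 m; corners in marker frame (Z=0):
  M0 = (-0.1245, +0.1245, 0)
  M1 = (+0.1245, +0.1245, 0)
  M2 = (+0.1245, -0.1245, 0)
  M3 = (-0.1245, -0.1245, 0)
Detected image corners:
  c0 = (218.000007, 117.434804) px
  c1 = (323.671480, 106.066498) px
  c2 = (334.482558, 45.591893) px
  c3 = (239.225997, 58.487959) px
Planar DLT: solve 8×8 A·h = b for H (H[2,2]=1):
  H  [+348.31546 -189.53775 +278.08007]
  H  [-64.75104 +203.10380 +80.37924]
  H  [-0.19362 -0.44721 +1.00000]
B = K⁻¹H; ‖b₁‖=0.733788, ‖b₂‖=0.733788; λ = 2/(‖b₁‖+‖b₂‖) = 1.362791, sign → tz>0 ⇒ λ=+1.362791
r₁ = λ·B[:,0] = (+0.96309,-0.05318,-0.26386); r₂ = λ·B[:,1] = (-0.12373,+0.78311,-0.60945)
r₃ = r₁×r₂ = (+0.23905,+0.61961,+0.74762); SVD([r₁ r₂ r₃]) → R = UVᵀ:
  R  [+0.96309 -0.12373 +0.23905]
  R  [-0.05318 +0.78311 +0.61961]
  R  [-0.26386 -0.60945 +0.74762]
t = (-0.06761, -0.37794, +1.36279) m
tr R = 2.493825; θ = arccos((tr R − 1)/2) = 0.727390 rad = 41.676°
axis k = ((R−Rᵀ)₃₂, (R−Rᵀ)₁₃, (R−Rᵀ)₂₁) / (2 sinθ) = (-0.924214, +0.378172, +0.053051)
rvec = θ·k = (-0.672264, +0.275078, +0.038589)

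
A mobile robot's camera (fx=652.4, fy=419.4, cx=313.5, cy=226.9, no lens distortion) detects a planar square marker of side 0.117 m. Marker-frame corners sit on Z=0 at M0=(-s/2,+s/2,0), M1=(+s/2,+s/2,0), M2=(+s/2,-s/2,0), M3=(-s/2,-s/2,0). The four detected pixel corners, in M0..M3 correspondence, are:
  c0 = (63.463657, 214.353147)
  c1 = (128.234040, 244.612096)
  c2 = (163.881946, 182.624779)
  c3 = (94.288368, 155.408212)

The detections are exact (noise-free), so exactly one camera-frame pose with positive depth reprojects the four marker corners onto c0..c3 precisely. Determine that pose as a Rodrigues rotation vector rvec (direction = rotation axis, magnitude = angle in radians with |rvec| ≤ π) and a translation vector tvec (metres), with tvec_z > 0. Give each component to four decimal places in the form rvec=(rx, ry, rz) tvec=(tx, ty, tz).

Intrinsics K: fx=652.4, fy=419.4, cx=313.5, cy=226.9
Marker side s = 0.117 m; corners in marker frame (Z=0):
  M0 = (-0.0585, +0.0585, 0)
  M1 = (+0.0585, +0.0585, 0)
  M2 = (+0.0585, -0.0585, 0)
  M3 = (-0.0585, -0.0585, 0)
Detected image corners:
  c0 = (63.463657, 214.353147) px
  c1 = (128.234040, 244.612096) px
  c2 = (163.881946, 182.624779) px
  c3 = (94.288368, 155.408212) px
Planar DLT: solve 8×8 A·h = b for H (H[2,2]=1):
  H  [+508.09953 -246.86511 +111.00330]
  H  [+129.44787 +581.02687 +199.33242]
  H  [-0.58430 +0.32455 +1.00000]
B = K⁻¹H; ‖b₁‖=1.361786, ‖b₂‖=1.361786; λ = 2/(‖b₁‖+‖b₂‖) = 0.734330, sign → tz>0 ⇒ λ=+0.734330
r₁ = λ·B[:,0] = (+0.77809,+0.45878,-0.42907); r₂ = λ·B[:,1] = (-0.39239,+0.88839,+0.23833)
r₃ = r₁×r₂ = (+0.49052,-0.01708,+0.87126); SVD([r₁ r₂ r₃]) → R = UVᵀ:
  R  [+0.77809 -0.39239 +0.49052]
  R  [+0.45878 +0.88839 -0.01708]
  R  [-0.42907 +0.23833 +0.87126]
t = (-0.22793, -0.04827, +0.73433) m
tr R = 2.537738; θ = arccos((tr R − 1)/2) = 0.693726 rad = 39.748°
axis k = ((R−Rᵀ)₃₂, (R−Rᵀ)₁₃, (R−Rᵀ)₂₁) / (2 sinθ) = (+0.199722, +0.719092, +0.665596)
rvec = θ·k = (+0.138552, +0.498852, +0.461741)

rvec=(0.1386, 0.4989, 0.4617) tvec=(-0.2279, -0.0483, 0.7343)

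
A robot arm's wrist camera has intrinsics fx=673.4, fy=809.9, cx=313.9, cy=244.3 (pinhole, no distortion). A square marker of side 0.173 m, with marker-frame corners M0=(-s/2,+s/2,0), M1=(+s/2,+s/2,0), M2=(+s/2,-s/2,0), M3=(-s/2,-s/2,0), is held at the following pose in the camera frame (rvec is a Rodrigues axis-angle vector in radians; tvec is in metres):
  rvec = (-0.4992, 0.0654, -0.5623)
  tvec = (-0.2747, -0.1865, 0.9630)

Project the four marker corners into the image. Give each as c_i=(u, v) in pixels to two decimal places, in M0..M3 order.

Intrinsics K: fx=673.4, fy=809.9, cx=313.9, cy=244.3
Marker side s = 0.173 m; corners in marker frame (Z=0):
  M0 = (-0.0865, +0.0865, 0)
  M1 = (+0.0865, +0.0865, 0)
  M2 = (+0.0865, -0.0865, 0)
  M3 = (-0.0865, -0.0865, 0)
rvec = (-0.4992, 0.0654, -0.5623), |rvec| = θ = 0.75476 rad = 43.244°
Rodrigues: sinθ=0.68511, 1−cosθ=0.27156; R = I + sinθ·[k]× + (1−cosθ)·[k]×²:
    [+0.84723 +0.49485 +0.19318]
    [-0.52598 +0.73048 +0.43561]
    [+0.07445 -0.47067 +0.87916]
t = (-0.2747, -0.1865, 0.9630) m
M0: Pc = R·M0+t = (-0.30518, -0.07782, +0.91585); u = 673.4·(-0.30518)/0.91585 + 313.9 = 89.5078, v = 809.9·(-0.07782)/0.91585 + 244.3 = 175.4853
M1: Pc = R·M1+t = (-0.15861, -0.16881, +0.92873); u = 673.4·(-0.15861)/0.92873 + 313.9 = 198.8955, v = 809.9·(-0.16881)/0.92873 + 244.3 = 97.0879
M2: Pc = R·M2+t = (-0.24422, -0.29518, +1.01015); u = 673.4·(-0.24422)/1.01015 + 313.9 = 151.0959, v = 809.9·(-0.29518)/1.01015 + 244.3 = 7.6338
M3: Pc = R·M3+t = (-0.39079, -0.20419, +0.99727); u = 673.4·(-0.39079)/0.99727 + 313.9 = 50.0222, v = 809.9·(-0.20419)/0.99727 + 244.3 = 78.4750

c0=(89.51, 175.49) c1=(198.90, 97.09) c2=(151.10, 7.63) c3=(50.02, 78.47)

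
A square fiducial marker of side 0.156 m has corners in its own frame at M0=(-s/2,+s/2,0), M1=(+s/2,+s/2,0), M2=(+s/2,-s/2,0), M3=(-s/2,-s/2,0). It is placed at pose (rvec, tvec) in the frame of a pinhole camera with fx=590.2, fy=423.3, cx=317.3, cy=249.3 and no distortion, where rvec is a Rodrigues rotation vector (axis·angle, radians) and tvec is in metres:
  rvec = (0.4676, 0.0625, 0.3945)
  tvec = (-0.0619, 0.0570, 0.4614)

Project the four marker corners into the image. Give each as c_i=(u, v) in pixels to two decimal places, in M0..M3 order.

Intrinsics K: fx=590.2, fy=423.3, cx=317.3, cy=249.3
Marker side s = 0.156 m; corners in marker frame (Z=0):
  M0 = (-0.0780, +0.0780, 0)
  M1 = (+0.0780, +0.0780, 0)
  M2 = (+0.0780, -0.0780, 0)
  M3 = (-0.0780, -0.0780, 0)
rvec = (0.4676, 0.0625, 0.3945), |rvec| = θ = 0.61497 rad = 35.235°
Rodrigues: sinθ=0.57693, 1−cosθ=0.18321; R = I + sinθ·[k]× + (1−cosθ)·[k]×²:
    [+0.92271 -0.35594 +0.14800]
    [+0.38426 +0.81868 -0.42673]
    [+0.03073 +0.45062 +0.89219]
t = (-0.0619, 0.0570, 0.4614) m
M0: Pc = R·M0+t = (-0.16164, +0.09089, +0.49415); u = 590.2·(-0.16164)/0.49415 + 317.3 = 124.2477, v = 423.3·(+0.09089)/0.49415 + 249.3 = 327.1541
M1: Pc = R·M1+t = (-0.01769, +0.15083, +0.49895); u = 590.2·(-0.01769)/0.49895 + 317.3 = 296.3725, v = 423.3·(+0.15083)/0.49895 + 249.3 = 377.2621
M2: Pc = R·M2+t = (+0.03784, +0.02311, +0.42865); u = 590.2·(+0.03784)/0.42865 + 317.3 = 369.3948, v = 423.3·(+0.02311)/0.42865 + 249.3 = 272.1264
M3: Pc = R·M3+t = (-0.10611, -0.03683, +0.42385); u = 590.2·(-0.10611)/0.42385 + 317.3 = 169.5487, v = 423.3·(-0.03683)/0.42385 + 249.3 = 212.5187

c0=(124.25, 327.15) c1=(296.37, 377.26) c2=(369.39, 272.13) c3=(169.55, 212.52)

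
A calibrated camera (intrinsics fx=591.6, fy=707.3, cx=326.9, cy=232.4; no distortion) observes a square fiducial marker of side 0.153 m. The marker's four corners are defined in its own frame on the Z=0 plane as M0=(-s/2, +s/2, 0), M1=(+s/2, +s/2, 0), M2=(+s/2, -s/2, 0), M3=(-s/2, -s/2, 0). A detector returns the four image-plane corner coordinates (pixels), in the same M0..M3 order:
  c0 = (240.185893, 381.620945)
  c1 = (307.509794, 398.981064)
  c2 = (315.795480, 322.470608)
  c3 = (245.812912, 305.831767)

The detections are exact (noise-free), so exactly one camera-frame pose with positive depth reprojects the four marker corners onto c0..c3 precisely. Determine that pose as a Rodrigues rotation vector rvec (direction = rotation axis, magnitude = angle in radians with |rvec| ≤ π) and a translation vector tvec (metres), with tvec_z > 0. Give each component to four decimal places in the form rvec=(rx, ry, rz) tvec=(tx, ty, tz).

rvec=(0.3001, 0.1735, 0.1523) tvec=(-0.1070, 0.2159, 1.2680)

Intrinsics K: fx=591.6, fy=707.3, cx=326.9, cy=232.4
Marker side s = 0.153 m; corners in marker frame (Z=0):
  M0 = (-0.0765, +0.0765, 0)
  M1 = (+0.0765, +0.0765, 0)
  M2 = (+0.0765, -0.0765, 0)
  M3 = (-0.0765, -0.0765, 0)
Detected image corners:
  c0 = (240.185893, 381.620945) px
  c1 = (307.509794, 398.981064) px
  c2 = (315.795480, 322.470608) px
  c3 = (245.812912, 305.831767) px
Planar DLT: solve 8×8 A·h = b for H (H[2,2]=1):
  H  [+416.44136 +21.55116 +276.95773]
  H  [+70.36625 +582.71017 +352.85388]
  H  [-0.11579 +0.24138 +1.00000]
B = K⁻¹H; ‖b₁‖=0.788672, ‖b₂‖=0.788672; λ = 2/(‖b₁‖+‖b₂‖) = 1.267954, sign → tz>0 ⇒ λ=+1.267954
r₁ = λ·B[:,0] = (+0.97367,+0.17438,-0.14682); r₂ = λ·B[:,1] = (-0.12293,+0.94404,+0.30606)
r₃ = r₁×r₂ = (+0.19197,-0.27995,+0.94062); SVD([r₁ r₂ r₃]) → R = UVᵀ:
  R  [+0.97367 -0.12293 +0.19197]
  R  [+0.17438 +0.94404 -0.27995]
  R  [-0.14682 +0.30606 +0.94062]
t = (-0.10704, +0.21593, +1.26795) m
tr R = 2.858338; θ = arccos((tr R − 1)/2) = 0.378638 rad = 21.694°
axis k = ((R−Rᵀ)₃₂, (R−Rᵀ)₁₃, (R−Rᵀ)₂₁) / (2 sinθ) = (+0.792640, +0.458257, +0.402148)
rvec = θ·k = (+0.300124, +0.173513, +0.152268)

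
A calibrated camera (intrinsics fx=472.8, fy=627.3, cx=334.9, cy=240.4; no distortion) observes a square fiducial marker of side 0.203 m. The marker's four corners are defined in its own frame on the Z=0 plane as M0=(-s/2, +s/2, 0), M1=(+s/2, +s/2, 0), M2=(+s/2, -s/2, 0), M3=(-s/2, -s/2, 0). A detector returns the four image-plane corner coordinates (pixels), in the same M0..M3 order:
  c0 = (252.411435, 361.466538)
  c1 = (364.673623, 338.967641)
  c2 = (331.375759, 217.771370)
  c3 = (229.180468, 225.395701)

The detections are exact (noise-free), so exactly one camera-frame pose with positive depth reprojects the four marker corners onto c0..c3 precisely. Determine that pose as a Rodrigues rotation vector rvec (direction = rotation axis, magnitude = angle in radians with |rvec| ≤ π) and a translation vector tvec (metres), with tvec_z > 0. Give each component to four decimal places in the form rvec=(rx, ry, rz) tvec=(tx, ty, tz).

Intrinsics K: fx=472.8, fy=627.3, cx=334.9, cy=240.4
Marker side s = 0.203 m; corners in marker frame (Z=0):
  M0 = (-0.1015, +0.1015, 0)
  M1 = (+0.1015, +0.1015, 0)
  M2 = (+0.1015, -0.1015, 0)
  M3 = (-0.1015, -0.1015, 0)
Detected image corners:
  c0 = (252.411435, 361.466538) px
  c1 = (364.673623, 338.967641) px
  c2 = (331.375759, 217.771370) px
  c3 = (229.180468, 225.395701) px
Planar DLT: solve 8×8 A·h = b for H (H[2,2]=1):
  H  [+673.94385 -34.47087 +296.27906]
  H  [+70.97848 +461.89776 +281.63852]
  H  [+0.50005 -0.59428 +1.00000]
B = K⁻¹H; ‖b₁‖=1.184797, ‖b₂‖=1.184797; λ = 2/(‖b₁‖+‖b₂‖) = 0.844027, sign → tz>0 ⇒ λ=+0.844027
r₁ = λ·B[:,0] = (+0.90415,-0.06624,+0.42205); r₂ = λ·B[:,1] = (+0.29376,+0.81370,-0.50159)
r₃ = r₁×r₂ = (-0.31020,+0.57749,+0.75517); SVD([r₁ r₂ r₃]) → R = UVᵀ:
  R  [+0.90415 +0.29376 -0.31020]
  R  [-0.06624 +0.81370 +0.57749]
  R  [+0.42205 -0.50159 +0.75517]
t = (-0.06894, +0.05549, +0.84403) m
tr R = 2.473019; θ = arccos((tr R − 1)/2) = 0.742901 rad = 42.565°
axis k = ((R−Rᵀ)₃₂, (R−Rᵀ)₁₃, (R−Rᵀ)₂₁) / (2 sinθ) = (-0.797634, -0.541265, -0.266104)
rvec = θ·k = (-0.592563, -0.402106, -0.197689)

rvec=(-0.5926, -0.4021, -0.1977) tvec=(-0.0689, 0.0555, 0.8440)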